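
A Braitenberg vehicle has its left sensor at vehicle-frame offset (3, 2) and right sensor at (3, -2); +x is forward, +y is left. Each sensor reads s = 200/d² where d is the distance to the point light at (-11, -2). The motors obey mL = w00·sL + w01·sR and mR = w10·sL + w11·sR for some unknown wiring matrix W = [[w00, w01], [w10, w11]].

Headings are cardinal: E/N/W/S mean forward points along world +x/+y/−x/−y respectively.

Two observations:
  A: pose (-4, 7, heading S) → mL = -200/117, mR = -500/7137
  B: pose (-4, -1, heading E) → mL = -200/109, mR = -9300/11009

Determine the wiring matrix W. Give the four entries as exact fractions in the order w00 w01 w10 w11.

-1 0 -1 1/2

obs A: pose=(-4,7,S) → sL=200/117, sR=200/61, mL=-200/117, mR=-500/7137
obs B: pose=(-4,-1,E) → sL=200/109, sR=200/101, mL=-200/109, mR=-9300/11009
sensor matrix S = [[200/117, 200/61], [200/109, 200/101]]; det S = -206720000/78571233
solve [mL_A; mL_B] = S·[w00; w01] and [mR_A; mR_B] = S·[w10; w11]:
  w00 = -1, w01 = 0, w10 = -1, w11 = 1/2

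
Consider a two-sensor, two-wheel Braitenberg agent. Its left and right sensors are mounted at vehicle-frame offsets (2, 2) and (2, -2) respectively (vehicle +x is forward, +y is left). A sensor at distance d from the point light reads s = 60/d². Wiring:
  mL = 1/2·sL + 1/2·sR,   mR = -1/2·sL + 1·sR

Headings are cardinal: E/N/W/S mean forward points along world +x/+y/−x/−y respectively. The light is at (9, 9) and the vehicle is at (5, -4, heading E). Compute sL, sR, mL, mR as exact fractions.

left sensor world pos  = (7, -2); dL² = 125
right sensor world pos = (7, -6); dR² = 229
sL = 60/125 = 12/25
sR = 60/229 = 60/229
mL = 1/2·sL + 1/2·sR = 2124/5725
mR = -1/2·sL + 1·sR = 126/5725

12/25 60/229 2124/5725 126/5725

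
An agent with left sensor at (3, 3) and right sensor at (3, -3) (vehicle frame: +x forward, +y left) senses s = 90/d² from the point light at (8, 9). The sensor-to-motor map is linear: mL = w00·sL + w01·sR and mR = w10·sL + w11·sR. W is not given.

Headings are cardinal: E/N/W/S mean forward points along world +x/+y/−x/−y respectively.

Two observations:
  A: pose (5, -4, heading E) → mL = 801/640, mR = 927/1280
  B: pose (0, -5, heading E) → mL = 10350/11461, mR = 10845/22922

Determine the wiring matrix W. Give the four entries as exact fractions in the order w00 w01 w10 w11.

1 1 1 -1/2

obs A: pose=(5,-4,E) → sL=9/10, sR=45/128, mL=801/640, mR=927/1280
obs B: pose=(0,-5,E) → sL=45/73, sR=45/157, mL=10350/11461, mR=10845/22922
sensor matrix S = [[9/10, 45/128], [45/73, 45/157]]; det S = 60507/1467008
solve [mL_A; mL_B] = S·[w00; w01] and [mR_A; mR_B] = S·[w10; w11]:
  w00 = 1, w01 = 1, w10 = 1, w11 = -1/2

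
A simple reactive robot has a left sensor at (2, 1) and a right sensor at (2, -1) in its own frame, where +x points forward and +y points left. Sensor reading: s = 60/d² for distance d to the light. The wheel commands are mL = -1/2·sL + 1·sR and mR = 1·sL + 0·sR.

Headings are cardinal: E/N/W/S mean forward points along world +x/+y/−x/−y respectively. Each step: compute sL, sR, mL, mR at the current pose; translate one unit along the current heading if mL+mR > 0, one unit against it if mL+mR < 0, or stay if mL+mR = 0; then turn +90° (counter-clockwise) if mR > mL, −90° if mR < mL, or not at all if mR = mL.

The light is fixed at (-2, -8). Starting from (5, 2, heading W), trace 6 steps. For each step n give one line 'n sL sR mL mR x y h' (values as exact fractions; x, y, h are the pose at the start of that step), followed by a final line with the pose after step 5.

n=0: pose=(5,2,W); sL=30/53, sR=30/73; mL=495/3869, mR=30/53; mL+mR=2685/3869 → advance +1; mR−mL=1695/3869 → turn +1·90°
n=1: pose=(4,2,S); sL=60/113, sR=60/89; mL=4110/10057, mR=60/113; mL+mR=9450/10057 → advance +1; mR−mL=1230/10057 → turn +1·90°
n=2: pose=(4,1,E); sL=15/41, sR=15/32; mL=375/1312, mR=15/41; mL+mR=855/1312 → advance +1; mR−mL=105/1312 → turn +1·90°
n=3: pose=(5,1,N); sL=60/157, sR=12/37; mL=774/5809, mR=60/157; mL+mR=2994/5809 → advance +1; mR−mL=1446/5809 → turn +1·90°
n=4: pose=(5,2,W); sL=30/53, sR=30/73; mL=495/3869, mR=30/53; mL+mR=2685/3869 → advance +1; mR−mL=1695/3869 → turn +1·90°
n=5: pose=(4,2,S); sL=60/113, sR=60/89; mL=4110/10057, mR=60/113; mL+mR=9450/10057 → advance +1; mR−mL=1230/10057 → turn +1·90°

0 30/53 30/73 495/3869 30/53 5 2 W
1 60/113 60/89 4110/10057 60/113 4 2 S
2 15/41 15/32 375/1312 15/41 4 1 E
3 60/157 12/37 774/5809 60/157 5 1 N
4 30/53 30/73 495/3869 30/53 5 2 W
5 60/113 60/89 4110/10057 60/113 4 2 S
final 4 1 E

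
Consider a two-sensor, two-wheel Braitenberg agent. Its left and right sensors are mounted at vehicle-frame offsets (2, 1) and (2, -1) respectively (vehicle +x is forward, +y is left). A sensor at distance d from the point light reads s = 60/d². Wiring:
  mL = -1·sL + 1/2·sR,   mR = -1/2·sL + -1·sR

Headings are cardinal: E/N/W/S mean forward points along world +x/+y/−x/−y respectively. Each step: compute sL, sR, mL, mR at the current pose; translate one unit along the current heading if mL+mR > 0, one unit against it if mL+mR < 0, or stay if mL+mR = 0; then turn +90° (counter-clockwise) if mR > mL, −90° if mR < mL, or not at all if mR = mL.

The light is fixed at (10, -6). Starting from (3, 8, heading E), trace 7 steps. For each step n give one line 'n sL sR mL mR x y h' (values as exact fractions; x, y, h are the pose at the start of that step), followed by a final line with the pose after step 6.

n=0: pose=(3,8,E); sL=6/25, sR=30/97; mL=-207/2425, mR=-1041/2425; mL+mR=-1248/2425 → advance -1; mR−mL=-834/2425 → turn -1·90°
n=1: pose=(2,8,S); sL=60/193, sR=4/15; mL=-514/2895, mR=-1222/2895; mL+mR=-1736/2895 → advance -1; mR−mL=-236/965 → turn -1·90°
n=2: pose=(2,9,W); sL=15/74, sR=15/89; mL=-390/3293, mR=-3555/13172; mL+mR=-5115/13172 → advance -1; mR−mL=-1995/13172 → turn -1·90°
n=3: pose=(3,9,N); sL=60/353, sR=12/65; mL=-1782/22945, mR=-6186/22945; mL+mR=-7968/22945 → advance -1; mR−mL=-4404/22945 → turn -1·90°
n=4: pose=(3,8,E); sL=6/25, sR=30/97; mL=-207/2425, mR=-1041/2425; mL+mR=-1248/2425 → advance -1; mR−mL=-834/2425 → turn -1·90°
n=5: pose=(2,8,S); sL=60/193, sR=4/15; mL=-514/2895, mR=-1222/2895; mL+mR=-1736/2895 → advance -1; mR−mL=-236/965 → turn -1·90°
n=6: pose=(2,9,W); sL=15/74, sR=15/89; mL=-390/3293, mR=-3555/13172; mL+mR=-5115/13172 → advance -1; mR−mL=-1995/13172 → turn -1·90°

0 6/25 30/97 -207/2425 -1041/2425 3 8 E
1 60/193 4/15 -514/2895 -1222/2895 2 8 S
2 15/74 15/89 -390/3293 -3555/13172 2 9 W
3 60/353 12/65 -1782/22945 -6186/22945 3 9 N
4 6/25 30/97 -207/2425 -1041/2425 3 8 E
5 60/193 4/15 -514/2895 -1222/2895 2 8 S
6 15/74 15/89 -390/3293 -3555/13172 2 9 W
final 3 9 N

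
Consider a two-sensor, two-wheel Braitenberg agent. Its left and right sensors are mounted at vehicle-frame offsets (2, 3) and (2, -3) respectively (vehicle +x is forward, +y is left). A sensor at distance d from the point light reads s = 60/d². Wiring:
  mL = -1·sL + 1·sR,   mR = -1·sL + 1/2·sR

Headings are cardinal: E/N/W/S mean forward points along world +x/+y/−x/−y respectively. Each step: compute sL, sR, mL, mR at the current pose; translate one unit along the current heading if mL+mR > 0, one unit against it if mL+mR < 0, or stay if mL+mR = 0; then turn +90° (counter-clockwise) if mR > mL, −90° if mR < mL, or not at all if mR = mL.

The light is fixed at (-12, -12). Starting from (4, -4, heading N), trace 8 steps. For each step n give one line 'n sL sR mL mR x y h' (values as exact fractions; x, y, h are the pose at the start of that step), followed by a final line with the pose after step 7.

n=0: pose=(4,-4,N); sL=60/269, sR=60/461; mL=-11520/124009, mR=-19590/124009; mL+mR=-31110/124009 → advance -1; mR−mL=-30/461 → turn -1·90°
n=1: pose=(4,-5,E); sL=15/106, sR=3/17; mL=63/1802, mR=-48/901; mL+mR=-33/1802 → advance -1; mR−mL=-3/34 → turn -1·90°
n=2: pose=(3,-5,S); sL=60/349, sR=60/169; mL=10800/58981, mR=330/58981; mL+mR=11130/58981 → advance +1; mR−mL=-30/169 → turn -1·90°
n=3: pose=(3,-6,W); sL=30/89, sR=6/25; mL=-216/2225, mR=-483/2225; mL+mR=-699/2225 → advance -1; mR−mL=-3/25 → turn -1·90°
n=4: pose=(4,-6,N); sL=60/233, sR=12/85; mL=-2304/19805, mR=-3702/19805; mL+mR=-6006/19805 → advance -1; mR−mL=-6/85 → turn -1·90°
n=5: pose=(4,-7,E); sL=15/97, sR=15/82; mL=225/7954, mR=-1005/15908; mL+mR=-555/15908 → advance -1; mR−mL=-15/164 → turn -1·90°
n=6: pose=(3,-7,S); sL=20/111, sR=20/51; mL=400/1887, mR=10/629; mL+mR=430/1887 → advance +1; mR−mL=-10/51 → turn -1·90°
n=7: pose=(3,-8,W); sL=6/17, sR=30/109; mL=-144/1853, mR=-399/1853; mL+mR=-543/1853 → advance -1; mR−mL=-15/109 → turn -1·90°

0 60/269 60/461 -11520/124009 -19590/124009 4 -4 N
1 15/106 3/17 63/1802 -48/901 4 -5 E
2 60/349 60/169 10800/58981 330/58981 3 -5 S
3 30/89 6/25 -216/2225 -483/2225 3 -6 W
4 60/233 12/85 -2304/19805 -3702/19805 4 -6 N
5 15/97 15/82 225/7954 -1005/15908 4 -7 E
6 20/111 20/51 400/1887 10/629 3 -7 S
7 6/17 30/109 -144/1853 -399/1853 3 -8 W
final 4 -8 N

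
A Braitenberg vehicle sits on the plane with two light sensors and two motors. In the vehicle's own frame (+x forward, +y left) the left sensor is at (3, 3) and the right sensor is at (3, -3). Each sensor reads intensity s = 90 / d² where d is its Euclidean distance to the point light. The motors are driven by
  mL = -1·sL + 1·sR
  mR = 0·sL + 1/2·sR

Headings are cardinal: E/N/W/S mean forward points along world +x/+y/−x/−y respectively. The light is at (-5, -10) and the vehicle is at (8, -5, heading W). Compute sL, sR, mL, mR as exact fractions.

45/52 45/82 -675/2132 45/164

left sensor world pos  = (5, -8); dL² = 104
right sensor world pos = (5, -2); dR² = 164
sL = 90/104 = 45/52
sR = 90/164 = 45/82
mL = -1·sL + 1·sR = -675/2132
mR = 0·sL + 1/2·sR = 45/164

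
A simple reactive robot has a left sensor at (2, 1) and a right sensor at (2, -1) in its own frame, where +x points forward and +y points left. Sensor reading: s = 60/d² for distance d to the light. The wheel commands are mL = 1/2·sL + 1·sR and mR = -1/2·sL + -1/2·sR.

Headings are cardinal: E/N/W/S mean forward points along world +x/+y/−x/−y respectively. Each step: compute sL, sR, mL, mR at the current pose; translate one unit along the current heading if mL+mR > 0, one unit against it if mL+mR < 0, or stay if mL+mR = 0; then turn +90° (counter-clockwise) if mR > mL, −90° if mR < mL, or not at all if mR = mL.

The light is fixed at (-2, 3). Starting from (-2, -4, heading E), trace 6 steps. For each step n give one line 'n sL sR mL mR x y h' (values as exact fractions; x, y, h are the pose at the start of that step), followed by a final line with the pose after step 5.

0 3/2 15/17 111/68 -81/68 -2 -4 E
1 12/17 20/27 502/459 -332/459 -1 -4 S
2 30/41 6/5 321/205 -198/205 -1 -5 W
3 60/37 60/37 90/37 -60/37 -2 -5 N
4 3/2 15/17 111/68 -81/68 -2 -4 E
5 12/17 20/27 502/459 -332/459 -1 -4 S
final -1 -5 W

n=0: pose=(-2,-4,E); sL=3/2, sR=15/17; mL=111/68, mR=-81/68; mL+mR=15/34 → advance +1; mR−mL=-48/17 → turn -1·90°
n=1: pose=(-1,-4,S); sL=12/17, sR=20/27; mL=502/459, mR=-332/459; mL+mR=10/27 → advance +1; mR−mL=-278/153 → turn -1·90°
n=2: pose=(-1,-5,W); sL=30/41, sR=6/5; mL=321/205, mR=-198/205; mL+mR=3/5 → advance +1; mR−mL=-519/205 → turn -1·90°
n=3: pose=(-2,-5,N); sL=60/37, sR=60/37; mL=90/37, mR=-60/37; mL+mR=30/37 → advance +1; mR−mL=-150/37 → turn -1·90°
n=4: pose=(-2,-4,E); sL=3/2, sR=15/17; mL=111/68, mR=-81/68; mL+mR=15/34 → advance +1; mR−mL=-48/17 → turn -1·90°
n=5: pose=(-1,-4,S); sL=12/17, sR=20/27; mL=502/459, mR=-332/459; mL+mR=10/27 → advance +1; mR−mL=-278/153 → turn -1·90°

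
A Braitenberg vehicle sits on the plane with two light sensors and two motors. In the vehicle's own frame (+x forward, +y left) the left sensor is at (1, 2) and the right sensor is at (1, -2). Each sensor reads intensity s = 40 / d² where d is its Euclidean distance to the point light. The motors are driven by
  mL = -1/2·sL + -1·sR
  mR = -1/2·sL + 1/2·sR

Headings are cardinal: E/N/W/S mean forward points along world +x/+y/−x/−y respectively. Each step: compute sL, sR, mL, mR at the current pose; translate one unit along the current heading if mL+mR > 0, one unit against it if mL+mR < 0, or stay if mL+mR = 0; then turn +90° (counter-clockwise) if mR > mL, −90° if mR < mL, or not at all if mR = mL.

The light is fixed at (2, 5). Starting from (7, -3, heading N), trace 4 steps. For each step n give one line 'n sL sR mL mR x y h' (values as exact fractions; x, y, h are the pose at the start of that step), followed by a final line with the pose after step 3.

0 20/29 20/49 -1070/1421 -200/1421 7 -3 N
1 40/137 8/13 -1356/1781 288/1781 7 -4 W
2 10/41 10/29 -555/1189 60/1189 8 -4 S
3 8/17 40/149 -1276/2533 -256/2533 8 -3 E
final 7 -3 N

n=0: pose=(7,-3,N); sL=20/29, sR=20/49; mL=-1070/1421, mR=-200/1421; mL+mR=-1270/1421 → advance -1; mR−mL=30/49 → turn +1·90°
n=1: pose=(7,-4,W); sL=40/137, sR=8/13; mL=-1356/1781, mR=288/1781; mL+mR=-1068/1781 → advance -1; mR−mL=12/13 → turn +1·90°
n=2: pose=(8,-4,S); sL=10/41, sR=10/29; mL=-555/1189, mR=60/1189; mL+mR=-495/1189 → advance -1; mR−mL=15/29 → turn +1·90°
n=3: pose=(8,-3,E); sL=8/17, sR=40/149; mL=-1276/2533, mR=-256/2533; mL+mR=-1532/2533 → advance -1; mR−mL=60/149 → turn +1·90°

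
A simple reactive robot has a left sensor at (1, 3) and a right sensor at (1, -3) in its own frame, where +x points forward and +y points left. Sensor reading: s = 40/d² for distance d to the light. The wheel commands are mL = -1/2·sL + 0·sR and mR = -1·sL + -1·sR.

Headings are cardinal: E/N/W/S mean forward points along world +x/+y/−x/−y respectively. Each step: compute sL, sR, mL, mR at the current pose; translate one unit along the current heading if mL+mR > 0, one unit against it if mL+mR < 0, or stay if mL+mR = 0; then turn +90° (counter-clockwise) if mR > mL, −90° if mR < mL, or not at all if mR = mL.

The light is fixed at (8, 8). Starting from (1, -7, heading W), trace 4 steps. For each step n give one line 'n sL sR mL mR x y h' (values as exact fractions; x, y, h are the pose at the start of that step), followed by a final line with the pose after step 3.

0 10/97 5/26 -5/97 -745/2522 1 -7 W
1 40/277 8/41 -20/277 -3856/11357 2 -7 N
2 20/97 20/193 -10/97 -5800/18721 2 -8 E
3 8/61 40/389 -4/61 -5552/23729 1 -8 S
final 1 -7 W

n=0: pose=(1,-7,W); sL=10/97, sR=5/26; mL=-5/97, mR=-745/2522; mL+mR=-875/2522 → advance -1; mR−mL=-615/2522 → turn -1·90°
n=1: pose=(2,-7,N); sL=40/277, sR=8/41; mL=-20/277, mR=-3856/11357; mL+mR=-4676/11357 → advance -1; mR−mL=-3036/11357 → turn -1·90°
n=2: pose=(2,-8,E); sL=20/97, sR=20/193; mL=-10/97, mR=-5800/18721; mL+mR=-7730/18721 → advance -1; mR−mL=-3870/18721 → turn -1·90°
n=3: pose=(1,-8,S); sL=8/61, sR=40/389; mL=-4/61, mR=-5552/23729; mL+mR=-7108/23729 → advance -1; mR−mL=-3996/23729 → turn -1·90°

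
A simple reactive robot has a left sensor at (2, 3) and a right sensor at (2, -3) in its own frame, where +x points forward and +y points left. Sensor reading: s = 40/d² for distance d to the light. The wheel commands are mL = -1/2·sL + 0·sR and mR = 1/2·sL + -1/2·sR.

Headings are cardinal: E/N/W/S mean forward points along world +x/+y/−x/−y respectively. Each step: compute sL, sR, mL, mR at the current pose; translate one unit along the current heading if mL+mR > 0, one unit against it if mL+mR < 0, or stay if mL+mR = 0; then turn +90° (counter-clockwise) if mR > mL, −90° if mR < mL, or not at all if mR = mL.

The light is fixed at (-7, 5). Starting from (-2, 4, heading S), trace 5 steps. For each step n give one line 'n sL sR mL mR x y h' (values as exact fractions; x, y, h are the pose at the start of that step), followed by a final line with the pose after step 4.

n=0: pose=(-2,4,S); sL=40/73, sR=40/13; mL=-20/73, mR=-1200/949; mL+mR=-20/13 → advance -1; mR−mL=-940/949 → turn -1·90°
n=1: pose=(-2,5,W); sL=20/9, sR=20/9; mL=-10/9, mR=0; mL+mR=-10/9 → advance -1; mR−mL=10/9 → turn +1·90°
n=2: pose=(-1,5,S); sL=8/17, sR=40/13; mL=-4/17, mR=-288/221; mL+mR=-20/13 → advance -1; mR−mL=-236/221 → turn -1·90°
n=3: pose=(-1,6,W); sL=2, sR=5/4; mL=-1, mR=3/8; mL+mR=-5/8 → advance -1; mR−mL=11/8 → turn +1·90°
n=4: pose=(0,6,S); sL=40/101, sR=40/17; mL=-20/101, mR=-1680/1717; mL+mR=-20/17 → advance -1; mR−mL=-1340/1717 → turn -1·90°

0 40/73 40/13 -20/73 -1200/949 -2 4 S
1 20/9 20/9 -10/9 0 -2 5 W
2 8/17 40/13 -4/17 -288/221 -1 5 S
3 2 5/4 -1 3/8 -1 6 W
4 40/101 40/17 -20/101 -1680/1717 0 6 S
final 0 7 W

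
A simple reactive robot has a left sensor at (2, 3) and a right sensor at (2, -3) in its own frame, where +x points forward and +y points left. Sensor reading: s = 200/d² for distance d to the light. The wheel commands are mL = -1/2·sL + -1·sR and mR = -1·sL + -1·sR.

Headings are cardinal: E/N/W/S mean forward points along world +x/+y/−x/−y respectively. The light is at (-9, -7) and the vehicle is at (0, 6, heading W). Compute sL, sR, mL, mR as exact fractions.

200/149 40/61 -12060/9089 -18160/9089

left sensor world pos  = (-2, 3); dL² = 149
right sensor world pos = (-2, 9); dR² = 305
sL = 200/149 = 200/149
sR = 200/305 = 40/61
mL = -1/2·sL + -1·sR = -12060/9089
mR = -1·sL + -1·sR = -18160/9089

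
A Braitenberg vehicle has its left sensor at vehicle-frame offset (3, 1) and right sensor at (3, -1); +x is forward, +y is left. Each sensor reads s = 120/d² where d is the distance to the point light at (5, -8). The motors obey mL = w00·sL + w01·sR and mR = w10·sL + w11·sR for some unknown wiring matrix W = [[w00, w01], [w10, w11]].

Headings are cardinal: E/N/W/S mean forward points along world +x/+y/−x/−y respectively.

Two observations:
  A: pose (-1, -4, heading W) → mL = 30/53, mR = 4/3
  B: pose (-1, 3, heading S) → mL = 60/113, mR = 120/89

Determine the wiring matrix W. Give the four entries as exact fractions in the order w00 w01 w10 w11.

0 1/2 1 0

obs A: pose=(-1,-4,W) → sL=4/3, sR=60/53, mL=30/53, mR=4/3
obs B: pose=(-1,3,S) → sL=120/89, sR=120/113, mL=60/113, mR=120/89
sensor matrix S = [[4/3, 60/53], [120/89, 120/113]]; det S = -58880/533021
solve [mL_A; mL_B] = S·[w00; w01] and [mR_A; mR_B] = S·[w10; w11]:
  w00 = 0, w01 = 1/2, w10 = 1, w11 = 0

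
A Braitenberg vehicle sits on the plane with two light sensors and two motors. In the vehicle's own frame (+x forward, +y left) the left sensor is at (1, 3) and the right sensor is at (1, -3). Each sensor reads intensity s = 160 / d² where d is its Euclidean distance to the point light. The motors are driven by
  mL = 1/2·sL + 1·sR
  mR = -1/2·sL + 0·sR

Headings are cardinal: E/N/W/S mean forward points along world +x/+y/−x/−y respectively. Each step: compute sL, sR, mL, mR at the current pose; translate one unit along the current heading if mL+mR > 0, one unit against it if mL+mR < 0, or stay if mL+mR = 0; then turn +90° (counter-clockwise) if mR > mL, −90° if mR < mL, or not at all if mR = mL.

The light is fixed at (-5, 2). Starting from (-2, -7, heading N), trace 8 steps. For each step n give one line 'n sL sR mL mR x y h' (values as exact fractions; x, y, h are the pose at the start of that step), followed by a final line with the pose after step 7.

0 5/2 8/5 57/20 -5/4 -2 -7 N
1 160/41 160/137 17520/5617 -80/41 -2 -6 E
2 16/13 80/41 1368/533 -8/13 -1 -6 S
3 160/153 32/9 208/51 -80/153 -1 -7 W
4 5/2 8/5 57/20 -5/4 -2 -7 N
5 160/41 160/137 17520/5617 -80/41 -2 -6 E
6 16/13 80/41 1368/533 -8/13 -1 -6 S
7 160/153 32/9 208/51 -80/153 -1 -7 W
final -2 -7 N

n=0: pose=(-2,-7,N); sL=5/2, sR=8/5; mL=57/20, mR=-5/4; mL+mR=8/5 → advance +1; mR−mL=-41/10 → turn -1·90°
n=1: pose=(-2,-6,E); sL=160/41, sR=160/137; mL=17520/5617, mR=-80/41; mL+mR=160/137 → advance +1; mR−mL=-28480/5617 → turn -1·90°
n=2: pose=(-1,-6,S); sL=16/13, sR=80/41; mL=1368/533, mR=-8/13; mL+mR=80/41 → advance +1; mR−mL=-1696/533 → turn -1·90°
n=3: pose=(-1,-7,W); sL=160/153, sR=32/9; mL=208/51, mR=-80/153; mL+mR=32/9 → advance +1; mR−mL=-704/153 → turn -1·90°
n=4: pose=(-2,-7,N); sL=5/2, sR=8/5; mL=57/20, mR=-5/4; mL+mR=8/5 → advance +1; mR−mL=-41/10 → turn -1·90°
n=5: pose=(-2,-6,E); sL=160/41, sR=160/137; mL=17520/5617, mR=-80/41; mL+mR=160/137 → advance +1; mR−mL=-28480/5617 → turn -1·90°
n=6: pose=(-1,-6,S); sL=16/13, sR=80/41; mL=1368/533, mR=-8/13; mL+mR=80/41 → advance +1; mR−mL=-1696/533 → turn -1·90°
n=7: pose=(-1,-7,W); sL=160/153, sR=32/9; mL=208/51, mR=-80/153; mL+mR=32/9 → advance +1; mR−mL=-704/153 → turn -1·90°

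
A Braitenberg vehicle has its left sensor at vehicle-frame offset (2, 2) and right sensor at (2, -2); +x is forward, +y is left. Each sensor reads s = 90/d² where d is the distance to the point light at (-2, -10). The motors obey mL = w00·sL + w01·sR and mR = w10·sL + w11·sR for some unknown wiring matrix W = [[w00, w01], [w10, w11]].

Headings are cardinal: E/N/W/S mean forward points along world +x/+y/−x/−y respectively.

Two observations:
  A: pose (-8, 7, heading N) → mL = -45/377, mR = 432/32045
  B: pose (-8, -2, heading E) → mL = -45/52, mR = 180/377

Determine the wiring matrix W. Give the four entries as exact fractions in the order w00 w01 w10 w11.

obs A: pose=(-8,7,N) → sL=18/85, sR=90/377, mL=-45/377, mR=432/32045
obs B: pose=(-8,-2,E) → sL=45/58, sR=45/26, mL=-45/52, mR=180/377
sensor matrix S = [[18/85, 90/377], [45/58, 45/26]]; det S = 2592/14297
solve [mL_A; mL_B] = S·[w00; w01] and [mR_A; mR_B] = S·[w10; w11]:
  w00 = 0, w01 = -1/2, w10 = -1/2, w11 = 1/2

0 -1/2 -1/2 1/2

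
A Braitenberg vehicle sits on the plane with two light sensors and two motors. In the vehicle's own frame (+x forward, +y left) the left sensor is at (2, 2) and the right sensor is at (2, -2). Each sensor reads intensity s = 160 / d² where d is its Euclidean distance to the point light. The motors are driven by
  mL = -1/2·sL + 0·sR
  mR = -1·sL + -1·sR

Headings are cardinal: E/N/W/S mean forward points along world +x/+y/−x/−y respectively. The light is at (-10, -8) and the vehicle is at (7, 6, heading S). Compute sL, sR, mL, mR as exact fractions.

left sensor world pos  = (9, 4); dL² = 505
right sensor world pos = (5, 4); dR² = 369
sL = 160/505 = 32/101
sR = 160/369 = 160/369
mL = -1/2·sL + 0·sR = -16/101
mR = -1·sL + -1·sR = -27968/37269

32/101 160/369 -16/101 -27968/37269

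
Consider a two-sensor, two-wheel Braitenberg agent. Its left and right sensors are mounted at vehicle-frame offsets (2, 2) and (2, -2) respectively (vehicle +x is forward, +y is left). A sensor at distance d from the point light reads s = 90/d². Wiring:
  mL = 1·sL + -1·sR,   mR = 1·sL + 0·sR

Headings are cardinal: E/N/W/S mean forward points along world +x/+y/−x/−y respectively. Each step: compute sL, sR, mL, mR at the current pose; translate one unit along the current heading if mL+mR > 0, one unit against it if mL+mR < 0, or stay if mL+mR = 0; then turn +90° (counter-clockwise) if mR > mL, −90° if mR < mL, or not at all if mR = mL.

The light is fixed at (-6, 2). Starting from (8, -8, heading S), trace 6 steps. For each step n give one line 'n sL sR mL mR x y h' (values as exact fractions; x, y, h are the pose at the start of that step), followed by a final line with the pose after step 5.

n=0: pose=(8,-8,S); sL=9/40, sR=5/16; mL=-7/80, mR=9/40; mL+mR=11/80 → advance +1; mR−mL=5/16 → turn +1·90°
n=1: pose=(8,-9,E); sL=90/337, sR=18/85; mL=1584/28645, mR=90/337; mL+mR=9234/28645 → advance +1; mR−mL=18/85 → turn +1·90°
n=2: pose=(9,-9,N); sL=9/25, sR=9/37; mL=108/925, mR=9/25; mL+mR=441/925 → advance +1; mR−mL=9/37 → turn +1·90°
n=3: pose=(9,-8,W); sL=90/313, sR=90/233; mL=-7200/72929, mR=90/313; mL+mR=13770/72929 → advance +1; mR−mL=90/233 → turn +1·90°
n=4: pose=(8,-8,S); sL=9/40, sR=5/16; mL=-7/80, mR=9/40; mL+mR=11/80 → advance +1; mR−mL=5/16 → turn +1·90°
n=5: pose=(8,-9,E); sL=90/337, sR=18/85; mL=1584/28645, mR=90/337; mL+mR=9234/28645 → advance +1; mR−mL=18/85 → turn +1·90°

0 9/40 5/16 -7/80 9/40 8 -8 S
1 90/337 18/85 1584/28645 90/337 8 -9 E
2 9/25 9/37 108/925 9/25 9 -9 N
3 90/313 90/233 -7200/72929 90/313 9 -8 W
4 9/40 5/16 -7/80 9/40 8 -8 S
5 90/337 18/85 1584/28645 90/337 8 -9 E
final 9 -9 N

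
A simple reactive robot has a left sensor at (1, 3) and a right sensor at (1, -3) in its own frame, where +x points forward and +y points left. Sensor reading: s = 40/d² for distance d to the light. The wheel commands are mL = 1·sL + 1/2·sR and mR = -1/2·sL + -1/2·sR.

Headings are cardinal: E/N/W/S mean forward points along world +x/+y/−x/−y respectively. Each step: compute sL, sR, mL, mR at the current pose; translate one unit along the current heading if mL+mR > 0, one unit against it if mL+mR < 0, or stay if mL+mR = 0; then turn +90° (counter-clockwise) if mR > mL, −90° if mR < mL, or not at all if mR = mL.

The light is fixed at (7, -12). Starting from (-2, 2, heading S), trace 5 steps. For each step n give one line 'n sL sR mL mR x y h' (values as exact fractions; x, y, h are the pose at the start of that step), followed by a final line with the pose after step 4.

0 8/41 40/313 3324/12833 -2072/12833 -2 2 S
1 1/5 10/89 114/445 -139/890 -2 1 W
2 8/73 8/49 684/3577 -488/3577 -3 1 N
3 4/37 20/101 774/3737 -572/3737 -3 2 E
4 8/41 40/313 3324/12833 -2072/12833 -2 2 S
final -2 1 W

n=0: pose=(-2,2,S); sL=8/41, sR=40/313; mL=3324/12833, mR=-2072/12833; mL+mR=4/41 → advance +1; mR−mL=-5396/12833 → turn -1·90°
n=1: pose=(-2,1,W); sL=1/5, sR=10/89; mL=114/445, mR=-139/890; mL+mR=1/10 → advance +1; mR−mL=-367/890 → turn -1·90°
n=2: pose=(-3,1,N); sL=8/73, sR=8/49; mL=684/3577, mR=-488/3577; mL+mR=4/73 → advance +1; mR−mL=-1172/3577 → turn -1·90°
n=3: pose=(-3,2,E); sL=4/37, sR=20/101; mL=774/3737, mR=-572/3737; mL+mR=2/37 → advance +1; mR−mL=-1346/3737 → turn -1·90°
n=4: pose=(-2,2,S); sL=8/41, sR=40/313; mL=3324/12833, mR=-2072/12833; mL+mR=4/41 → advance +1; mR−mL=-5396/12833 → turn -1·90°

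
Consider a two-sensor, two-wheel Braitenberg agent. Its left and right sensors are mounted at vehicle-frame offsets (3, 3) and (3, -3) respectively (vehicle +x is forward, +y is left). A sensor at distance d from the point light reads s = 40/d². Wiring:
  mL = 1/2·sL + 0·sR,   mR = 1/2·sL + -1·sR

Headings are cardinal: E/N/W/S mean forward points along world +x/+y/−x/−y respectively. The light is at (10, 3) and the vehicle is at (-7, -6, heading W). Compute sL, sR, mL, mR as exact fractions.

left sensor world pos  = (-10, -9); dL² = 544
right sensor world pos = (-10, -3); dR² = 436
sL = 40/544 = 5/68
sR = 40/436 = 10/109
mL = 1/2·sL + 0·sR = 5/136
mR = 1/2·sL + -1·sR = -815/14824

5/68 10/109 5/136 -815/14824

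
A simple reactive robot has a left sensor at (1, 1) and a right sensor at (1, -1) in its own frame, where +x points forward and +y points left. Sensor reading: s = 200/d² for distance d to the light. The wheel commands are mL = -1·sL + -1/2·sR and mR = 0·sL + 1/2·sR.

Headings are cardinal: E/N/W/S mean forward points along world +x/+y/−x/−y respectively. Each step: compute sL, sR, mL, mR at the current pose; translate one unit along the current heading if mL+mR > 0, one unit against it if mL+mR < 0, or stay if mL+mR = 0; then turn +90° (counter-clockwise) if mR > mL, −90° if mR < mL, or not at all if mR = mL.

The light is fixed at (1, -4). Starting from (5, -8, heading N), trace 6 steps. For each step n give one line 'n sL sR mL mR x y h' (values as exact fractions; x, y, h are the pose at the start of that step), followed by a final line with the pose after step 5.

0 100/9 100/17 -2150/153 50/17 5 -8 N
1 40/9 8 -76/9 4 5 -9 W
2 25/9 50/13 -550/117 25/13 6 -9 S
3 40/9 200/61 -3340/549 100/61 6 -8 E
4 100/9 100/17 -2150/153 50/17 5 -8 N
5 40/9 8 -76/9 4 5 -9 W
final 6 -9 S

n=0: pose=(5,-8,N); sL=100/9, sR=100/17; mL=-2150/153, mR=50/17; mL+mR=-100/9 → advance -1; mR−mL=2600/153 → turn +1·90°
n=1: pose=(5,-9,W); sL=40/9, sR=8; mL=-76/9, mR=4; mL+mR=-40/9 → advance -1; mR−mL=112/9 → turn +1·90°
n=2: pose=(6,-9,S); sL=25/9, sR=50/13; mL=-550/117, mR=25/13; mL+mR=-25/9 → advance -1; mR−mL=775/117 → turn +1·90°
n=3: pose=(6,-8,E); sL=40/9, sR=200/61; mL=-3340/549, mR=100/61; mL+mR=-40/9 → advance -1; mR−mL=4240/549 → turn +1·90°
n=4: pose=(5,-8,N); sL=100/9, sR=100/17; mL=-2150/153, mR=50/17; mL+mR=-100/9 → advance -1; mR−mL=2600/153 → turn +1·90°
n=5: pose=(5,-9,W); sL=40/9, sR=8; mL=-76/9, mR=4; mL+mR=-40/9 → advance -1; mR−mL=112/9 → turn +1·90°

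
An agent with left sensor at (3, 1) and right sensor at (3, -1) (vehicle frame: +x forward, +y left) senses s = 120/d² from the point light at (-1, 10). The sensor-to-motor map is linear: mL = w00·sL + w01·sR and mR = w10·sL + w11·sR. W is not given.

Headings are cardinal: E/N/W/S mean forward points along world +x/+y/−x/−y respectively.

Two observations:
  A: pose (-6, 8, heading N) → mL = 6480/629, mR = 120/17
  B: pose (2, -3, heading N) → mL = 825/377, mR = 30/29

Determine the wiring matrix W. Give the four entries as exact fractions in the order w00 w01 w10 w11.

1 1 0 1

obs A: pose=(-6,8,N) → sL=120/37, sR=120/17, mL=6480/629, mR=120/17
obs B: pose=(2,-3,N) → sL=15/13, sR=30/29, mL=825/377, mR=30/29
sensor matrix S = [[120/37, 120/17], [15/13, 30/29]]; det S = -1135800/237133
solve [mL_A; mL_B] = S·[w00; w01] and [mR_A; mR_B] = S·[w10; w11]:
  w00 = 1, w01 = 1, w10 = 0, w11 = 1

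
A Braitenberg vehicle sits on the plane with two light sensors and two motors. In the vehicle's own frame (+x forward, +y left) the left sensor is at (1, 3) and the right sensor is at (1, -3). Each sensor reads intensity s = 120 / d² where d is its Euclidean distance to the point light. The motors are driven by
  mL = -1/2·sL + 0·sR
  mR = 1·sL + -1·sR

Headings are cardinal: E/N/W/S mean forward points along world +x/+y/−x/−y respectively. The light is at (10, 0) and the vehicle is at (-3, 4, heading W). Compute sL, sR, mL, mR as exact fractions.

left sensor world pos  = (-4, 1); dL² = 197
right sensor world pos = (-4, 7); dR² = 245
sL = 120/197 = 120/197
sR = 120/245 = 24/49
mL = -1/2·sL + 0·sR = -60/197
mR = 1·sL + -1·sR = 1152/9653

120/197 24/49 -60/197 1152/9653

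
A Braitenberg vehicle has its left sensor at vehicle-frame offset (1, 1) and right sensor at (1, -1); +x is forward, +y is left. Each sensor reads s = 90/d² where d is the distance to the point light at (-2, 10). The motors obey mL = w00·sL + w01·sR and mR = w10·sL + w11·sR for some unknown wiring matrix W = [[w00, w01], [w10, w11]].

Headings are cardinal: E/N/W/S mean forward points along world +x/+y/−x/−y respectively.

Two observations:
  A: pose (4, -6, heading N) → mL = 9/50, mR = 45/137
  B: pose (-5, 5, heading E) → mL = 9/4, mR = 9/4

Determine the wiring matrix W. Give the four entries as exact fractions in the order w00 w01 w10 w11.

obs A: pose=(4,-6,N) → sL=9/25, sR=45/137, mL=9/50, mR=45/137
obs B: pose=(-5,5,E) → sL=9/2, sR=9/4, mL=9/4, mR=9/4
sensor matrix S = [[9/25, 45/137], [9/2, 9/4]]; det S = -9153/13700
solve [mL_A; mL_B] = S·[w00; w01] and [mR_A; mR_B] = S·[w10; w11]:
  w00 = 1/2, w01 = 0, w10 = 0, w11 = 1

1/2 0 0 1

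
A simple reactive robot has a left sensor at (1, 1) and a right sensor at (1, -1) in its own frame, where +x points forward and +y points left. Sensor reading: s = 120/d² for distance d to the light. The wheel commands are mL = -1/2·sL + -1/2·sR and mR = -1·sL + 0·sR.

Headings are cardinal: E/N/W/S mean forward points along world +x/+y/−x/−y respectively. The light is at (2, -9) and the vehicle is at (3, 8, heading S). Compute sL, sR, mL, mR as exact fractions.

left sensor world pos  = (4, 7); dL² = 260
right sensor world pos = (2, 7); dR² = 256
sL = 120/260 = 6/13
sR = 120/256 = 15/32
mL = -1/2·sL + -1/2·sR = -387/832
mR = -1·sL + 0·sR = -6/13

6/13 15/32 -387/832 -6/13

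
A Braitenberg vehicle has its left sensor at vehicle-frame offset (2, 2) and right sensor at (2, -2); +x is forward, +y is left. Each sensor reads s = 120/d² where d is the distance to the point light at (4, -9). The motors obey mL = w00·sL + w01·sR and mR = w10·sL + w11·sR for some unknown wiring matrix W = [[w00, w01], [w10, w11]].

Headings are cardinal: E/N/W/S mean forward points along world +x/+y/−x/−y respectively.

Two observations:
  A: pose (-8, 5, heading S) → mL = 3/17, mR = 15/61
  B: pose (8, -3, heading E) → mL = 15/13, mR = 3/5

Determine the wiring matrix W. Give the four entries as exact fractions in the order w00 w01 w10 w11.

obs A: pose=(-8,5,S) → sL=30/61, sR=6/17, mL=3/17, mR=15/61
obs B: pose=(8,-3,E) → sL=6/5, sR=30/13, mL=15/13, mR=3/5
sensor matrix S = [[30/61, 6/17], [6/5, 30/13]]; det S = 47952/67405
solve [mL_A; mL_B] = S·[w00; w01] and [mR_A; mR_B] = S·[w10; w11]:
  w00 = 0, w01 = 1/2, w10 = 1/2, w11 = 0

0 1/2 1/2 0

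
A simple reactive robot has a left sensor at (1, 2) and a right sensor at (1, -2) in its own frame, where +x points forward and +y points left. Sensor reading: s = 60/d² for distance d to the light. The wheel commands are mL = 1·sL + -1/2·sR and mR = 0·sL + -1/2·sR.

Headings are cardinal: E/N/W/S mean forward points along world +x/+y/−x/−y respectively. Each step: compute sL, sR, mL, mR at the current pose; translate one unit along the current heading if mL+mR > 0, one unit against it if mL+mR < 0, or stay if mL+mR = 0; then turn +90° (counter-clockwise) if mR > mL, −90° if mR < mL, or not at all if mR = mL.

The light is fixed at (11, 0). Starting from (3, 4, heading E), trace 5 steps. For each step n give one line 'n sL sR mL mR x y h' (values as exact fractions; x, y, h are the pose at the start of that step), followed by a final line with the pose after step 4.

0 12/17 60/53 126/901 -30/53 3 4 E
1 30/29 6/13 303/377 -3/13 2 4 S
2 60/101 12/25 894/2525 -6/25 2 3 W
3 3/8 3/4 0 -3/8 1 3 N
4 60/97 20/27 650/2619 -10/27 1 2 E
final 0 2 S

n=0: pose=(3,4,E); sL=12/17, sR=60/53; mL=126/901, mR=-30/53; mL+mR=-384/901 → advance -1; mR−mL=-12/17 → turn -1·90°
n=1: pose=(2,4,S); sL=30/29, sR=6/13; mL=303/377, mR=-3/13; mL+mR=216/377 → advance +1; mR−mL=-30/29 → turn -1·90°
n=2: pose=(2,3,W); sL=60/101, sR=12/25; mL=894/2525, mR=-6/25; mL+mR=288/2525 → advance +1; mR−mL=-60/101 → turn -1·90°
n=3: pose=(1,3,N); sL=3/8, sR=3/4; mL=0, mR=-3/8; mL+mR=-3/8 → advance -1; mR−mL=-3/8 → turn -1·90°
n=4: pose=(1,2,E); sL=60/97, sR=20/27; mL=650/2619, mR=-10/27; mL+mR=-320/2619 → advance -1; mR−mL=-60/97 → turn -1·90°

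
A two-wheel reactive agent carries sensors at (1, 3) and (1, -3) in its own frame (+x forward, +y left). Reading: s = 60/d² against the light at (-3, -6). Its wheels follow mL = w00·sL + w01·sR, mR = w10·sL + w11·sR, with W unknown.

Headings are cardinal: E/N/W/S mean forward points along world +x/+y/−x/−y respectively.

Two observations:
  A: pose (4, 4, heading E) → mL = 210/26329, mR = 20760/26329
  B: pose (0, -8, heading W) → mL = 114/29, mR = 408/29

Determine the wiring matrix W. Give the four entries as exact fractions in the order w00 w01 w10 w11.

obs A: pose=(4,4,E) → sL=60/233, sR=60/113, mL=210/26329, mR=20760/26329
obs B: pose=(0,-8,W) → sL=60/29, sR=12, mL=114/29, mR=408/29
sensor matrix S = [[60/233, 60/113], [60/29, 12]]; det S = 1520640/763541
solve [mL_A; mL_B] = S·[w00; w01] and [mR_A; mR_B] = S·[w10; w11]:
  w00 = -1, w01 = 1/2, w10 = 1, w11 = 1

-1 1/2 1 1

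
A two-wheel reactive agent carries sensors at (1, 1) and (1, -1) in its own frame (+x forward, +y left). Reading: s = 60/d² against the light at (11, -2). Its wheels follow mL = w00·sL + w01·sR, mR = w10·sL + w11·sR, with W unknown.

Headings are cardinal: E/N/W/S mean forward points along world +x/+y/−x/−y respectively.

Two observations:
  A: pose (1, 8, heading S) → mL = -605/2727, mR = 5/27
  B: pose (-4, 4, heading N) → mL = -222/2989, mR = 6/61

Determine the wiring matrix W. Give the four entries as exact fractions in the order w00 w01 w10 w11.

obs A: pose=(1,8,S) → sL=10/27, sR=30/101, mL=-605/2727, mR=5/27
obs B: pose=(-4,4,N) → sL=12/61, sR=12/49, mL=-222/2989, mR=6/61
sensor matrix S = [[10/27, 30/101], [12/61, 12/49]]; det S = 87680/2717001
solve [mL_A; mL_B] = S·[w00; w01] and [mR_A; mR_B] = S·[w10; w11]:
  w00 = -1, w01 = 1/2, w10 = 1/2, w11 = 0

-1 1/2 1/2 0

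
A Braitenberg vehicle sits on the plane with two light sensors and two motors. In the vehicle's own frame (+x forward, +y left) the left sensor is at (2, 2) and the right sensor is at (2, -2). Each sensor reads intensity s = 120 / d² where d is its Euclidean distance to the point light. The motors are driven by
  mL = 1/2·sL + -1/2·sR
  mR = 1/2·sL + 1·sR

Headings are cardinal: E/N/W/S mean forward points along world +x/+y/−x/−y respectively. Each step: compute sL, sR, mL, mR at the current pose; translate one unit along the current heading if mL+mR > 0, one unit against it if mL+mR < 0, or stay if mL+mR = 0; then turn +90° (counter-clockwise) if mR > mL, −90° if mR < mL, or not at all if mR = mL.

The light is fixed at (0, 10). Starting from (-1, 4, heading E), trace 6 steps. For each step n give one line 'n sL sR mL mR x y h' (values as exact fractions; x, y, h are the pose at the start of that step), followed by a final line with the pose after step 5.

0 120/17 24/13 576/221 1188/221 -1 4 E
1 6 6 0 9 0 4 N
2 120/53 120/13 -2400/689 7140/689 0 5 W
3 12/5 60/29 24/145 474/145 -1 5 S
4 120/17 24/13 576/221 1188/221 -1 4 E
5 6 6 0 9 0 4 N
final 0 5 W

n=0: pose=(-1,4,E); sL=120/17, sR=24/13; mL=576/221, mR=1188/221; mL+mR=1764/221 → advance +1; mR−mL=36/13 → turn +1·90°
n=1: pose=(0,4,N); sL=6, sR=6; mL=0, mR=9; mL+mR=9 → advance +1; mR−mL=9 → turn +1·90°
n=2: pose=(0,5,W); sL=120/53, sR=120/13; mL=-2400/689, mR=7140/689; mL+mR=4740/689 → advance +1; mR−mL=180/13 → turn +1·90°
n=3: pose=(-1,5,S); sL=12/5, sR=60/29; mL=24/145, mR=474/145; mL+mR=498/145 → advance +1; mR−mL=90/29 → turn +1·90°
n=4: pose=(-1,4,E); sL=120/17, sR=24/13; mL=576/221, mR=1188/221; mL+mR=1764/221 → advance +1; mR−mL=36/13 → turn +1·90°
n=5: pose=(0,4,N); sL=6, sR=6; mL=0, mR=9; mL+mR=9 → advance +1; mR−mL=9 → turn +1·90°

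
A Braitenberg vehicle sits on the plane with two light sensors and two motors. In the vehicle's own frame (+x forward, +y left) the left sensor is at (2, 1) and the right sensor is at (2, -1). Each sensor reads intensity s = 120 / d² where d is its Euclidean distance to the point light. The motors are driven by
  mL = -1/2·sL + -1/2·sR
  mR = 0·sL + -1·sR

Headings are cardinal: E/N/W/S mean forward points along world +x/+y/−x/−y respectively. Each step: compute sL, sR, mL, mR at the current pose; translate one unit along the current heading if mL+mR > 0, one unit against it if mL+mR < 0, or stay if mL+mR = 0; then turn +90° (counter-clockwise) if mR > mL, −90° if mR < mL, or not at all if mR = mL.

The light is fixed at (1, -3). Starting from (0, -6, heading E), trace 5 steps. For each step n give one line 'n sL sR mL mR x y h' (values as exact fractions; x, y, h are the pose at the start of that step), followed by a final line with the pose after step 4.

0 24 120/17 -264/17 -120/17 0 -6 E
1 12 60 -36 -60 -1 -6 N
2 40/3 24/5 -136/15 -24/5 -1 -7 E
3 6 15 -21/2 -15 -2 -7 N
4 120/17 120/37 -3240/629 -120/37 -2 -8 E
final -3 -8 N

n=0: pose=(0,-6,E); sL=24, sR=120/17; mL=-264/17, mR=-120/17; mL+mR=-384/17 → advance -1; mR−mL=144/17 → turn +1·90°
n=1: pose=(-1,-6,N); sL=12, sR=60; mL=-36, mR=-60; mL+mR=-96 → advance -1; mR−mL=-24 → turn -1·90°
n=2: pose=(-1,-7,E); sL=40/3, sR=24/5; mL=-136/15, mR=-24/5; mL+mR=-208/15 → advance -1; mR−mL=64/15 → turn +1·90°
n=3: pose=(-2,-7,N); sL=6, sR=15; mL=-21/2, mR=-15; mL+mR=-51/2 → advance -1; mR−mL=-9/2 → turn -1·90°
n=4: pose=(-2,-8,E); sL=120/17, sR=120/37; mL=-3240/629, mR=-120/37; mL+mR=-5280/629 → advance -1; mR−mL=1200/629 → turn +1·90°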